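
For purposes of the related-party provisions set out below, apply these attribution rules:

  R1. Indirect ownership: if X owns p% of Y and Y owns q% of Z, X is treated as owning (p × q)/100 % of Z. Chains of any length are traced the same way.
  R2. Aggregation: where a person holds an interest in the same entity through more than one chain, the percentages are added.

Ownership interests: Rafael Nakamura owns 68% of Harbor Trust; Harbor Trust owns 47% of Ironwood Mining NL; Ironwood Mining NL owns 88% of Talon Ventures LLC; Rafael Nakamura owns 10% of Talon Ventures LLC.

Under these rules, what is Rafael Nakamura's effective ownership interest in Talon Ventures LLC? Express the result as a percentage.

38.1248%

Chain via Harbor Trust → Ironwood Mining NL (R1): 68% × 47% × 88% = 28.1248% of Talon Ventures LLC.
Direct interest in Talon Ventures LLC: 10%.
Aggregating (R2): 28.1248% + 10% = 38.1248%.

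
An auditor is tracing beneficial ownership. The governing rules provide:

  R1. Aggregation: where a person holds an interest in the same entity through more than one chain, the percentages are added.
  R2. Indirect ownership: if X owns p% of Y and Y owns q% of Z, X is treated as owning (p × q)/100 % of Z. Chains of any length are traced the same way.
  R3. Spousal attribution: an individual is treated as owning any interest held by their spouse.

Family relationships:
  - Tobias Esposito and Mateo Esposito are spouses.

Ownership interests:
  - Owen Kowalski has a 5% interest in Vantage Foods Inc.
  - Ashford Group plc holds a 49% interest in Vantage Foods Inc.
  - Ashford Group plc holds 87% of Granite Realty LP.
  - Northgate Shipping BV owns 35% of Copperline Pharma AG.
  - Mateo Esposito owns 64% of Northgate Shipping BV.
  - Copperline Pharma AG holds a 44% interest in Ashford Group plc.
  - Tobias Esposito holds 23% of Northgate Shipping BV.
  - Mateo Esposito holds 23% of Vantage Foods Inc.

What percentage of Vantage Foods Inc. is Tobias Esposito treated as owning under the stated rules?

By spousal attribution (R3), Tobias Esposito is treated as also owning Mateo Esposito's interest in Northgate Shipping BV, giving 23% + 64% = 87%.
By spousal attribution (R3), Tobias Esposito is treated as owning Mateo Esposito's 23% interest in Vantage Foods Inc.
Chain via Northgate Shipping BV → Copperline Pharma AG → Ashford Group plc (R2): 87% × 35% × 44% × 49% = 6.56502% of Vantage Foods Inc.
Direct interest in Vantage Foods Inc: 23%.
Aggregating (R1): 6.56502% + 23% = 29.56502%.

29.56502%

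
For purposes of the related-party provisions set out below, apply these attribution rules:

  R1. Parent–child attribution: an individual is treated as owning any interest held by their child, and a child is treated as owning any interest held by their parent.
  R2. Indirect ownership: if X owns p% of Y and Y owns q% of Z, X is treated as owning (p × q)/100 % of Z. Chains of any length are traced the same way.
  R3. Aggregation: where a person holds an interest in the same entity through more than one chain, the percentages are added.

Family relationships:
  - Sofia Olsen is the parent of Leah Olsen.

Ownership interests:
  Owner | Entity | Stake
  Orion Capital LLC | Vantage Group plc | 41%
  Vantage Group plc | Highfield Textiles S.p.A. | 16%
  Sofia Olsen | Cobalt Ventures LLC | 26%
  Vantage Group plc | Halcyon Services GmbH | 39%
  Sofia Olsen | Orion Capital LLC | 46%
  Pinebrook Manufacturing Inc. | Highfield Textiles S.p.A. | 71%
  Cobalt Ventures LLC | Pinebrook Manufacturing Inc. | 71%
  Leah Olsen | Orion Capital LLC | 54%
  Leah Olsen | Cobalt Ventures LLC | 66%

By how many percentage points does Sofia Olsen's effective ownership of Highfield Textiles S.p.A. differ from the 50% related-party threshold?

By parent–child attribution (R1), Sofia Olsen is treated as also owning Leah Olsen's interest in Orion Capital LLC, giving 46% + 54% = 100%.
By parent–child attribution (R1), Sofia Olsen is treated as also owning Leah Olsen's interest in Cobalt Ventures LLC, giving 26% + 66% = 92%.
Chain via Orion Capital LLC → Vantage Group plc (R2): 100% × 41% × 16% = 6.56% of Highfield Textiles S.p.A.
Chain via Cobalt Ventures LLC → Pinebrook Manufacturing Inc. (R2): 92% × 71% × 71% = 46.3772% of Highfield Textiles S.p.A.
Aggregating (R3): 6.56% + 46.3772% = 52.9372%.
52.9372% exceeds the 50% threshold by 2.9372 percentage points.

2.9372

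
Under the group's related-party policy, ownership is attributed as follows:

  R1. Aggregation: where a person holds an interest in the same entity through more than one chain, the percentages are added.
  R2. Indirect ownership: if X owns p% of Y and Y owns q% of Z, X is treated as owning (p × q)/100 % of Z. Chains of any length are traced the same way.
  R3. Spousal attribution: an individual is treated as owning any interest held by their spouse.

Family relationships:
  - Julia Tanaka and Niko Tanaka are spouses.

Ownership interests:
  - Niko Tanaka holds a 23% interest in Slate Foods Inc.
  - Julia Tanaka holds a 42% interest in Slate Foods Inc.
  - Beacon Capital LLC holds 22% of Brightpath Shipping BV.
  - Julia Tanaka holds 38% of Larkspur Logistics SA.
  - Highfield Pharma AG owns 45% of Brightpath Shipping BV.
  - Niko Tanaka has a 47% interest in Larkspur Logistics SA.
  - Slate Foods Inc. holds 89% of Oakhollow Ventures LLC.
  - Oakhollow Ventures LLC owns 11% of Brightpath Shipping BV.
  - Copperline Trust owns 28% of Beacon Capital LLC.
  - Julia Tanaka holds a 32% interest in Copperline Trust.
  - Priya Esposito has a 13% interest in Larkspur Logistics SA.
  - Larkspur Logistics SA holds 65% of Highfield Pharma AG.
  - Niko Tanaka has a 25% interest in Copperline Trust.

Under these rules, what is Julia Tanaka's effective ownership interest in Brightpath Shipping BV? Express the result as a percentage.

By spousal attribution (R3), Julia Tanaka is treated as also owning Niko Tanaka's interest in Copperline Trust, giving 32% + 25% = 57%.
By spousal attribution (R3), Julia Tanaka is treated as also owning Niko Tanaka's interest in Slate Foods Inc, giving 42% + 23% = 65%.
By spousal attribution (R3), Julia Tanaka is treated as also owning Niko Tanaka's interest in Larkspur Logistics SA, giving 38% + 47% = 85%.
Chain via Copperline Trust → Beacon Capital LLC (R2): 57% × 28% × 22% = 3.5112% of Brightpath Shipping BV.
Chain via Slate Foods Inc. → Oakhollow Ventures LLC (R2): 65% × 89% × 11% = 6.3635% of Brightpath Shipping BV.
Chain via Larkspur Logistics SA → Highfield Pharma AG (R2): 85% × 65% × 45% = 24.8625% of Brightpath Shipping BV.
Aggregating (R1): 3.5112% + 6.3635% + 24.8625% = 34.7372%.

34.7372%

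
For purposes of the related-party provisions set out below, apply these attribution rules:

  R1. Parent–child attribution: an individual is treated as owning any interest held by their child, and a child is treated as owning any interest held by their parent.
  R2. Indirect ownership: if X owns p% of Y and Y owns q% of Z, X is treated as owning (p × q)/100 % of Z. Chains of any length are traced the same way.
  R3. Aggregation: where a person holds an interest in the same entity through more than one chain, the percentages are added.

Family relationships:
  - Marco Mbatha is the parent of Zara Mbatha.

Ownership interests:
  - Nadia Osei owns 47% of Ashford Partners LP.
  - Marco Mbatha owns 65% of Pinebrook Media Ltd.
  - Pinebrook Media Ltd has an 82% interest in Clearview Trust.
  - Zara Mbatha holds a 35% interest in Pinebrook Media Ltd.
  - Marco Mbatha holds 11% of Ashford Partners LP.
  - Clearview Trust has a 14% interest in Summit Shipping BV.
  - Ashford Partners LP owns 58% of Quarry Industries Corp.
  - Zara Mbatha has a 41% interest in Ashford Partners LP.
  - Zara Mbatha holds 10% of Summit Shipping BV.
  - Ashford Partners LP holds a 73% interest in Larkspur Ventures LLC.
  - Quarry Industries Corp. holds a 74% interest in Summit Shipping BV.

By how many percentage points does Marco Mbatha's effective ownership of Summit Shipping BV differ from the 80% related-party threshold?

36.2016

By parent–child attribution (R1), Marco Mbatha is treated as also owning Zara Mbatha's interest in Ashford Partners LP, giving 11% + 41% = 52%.
By parent–child attribution (R1), Marco Mbatha is treated as also owning Zara Mbatha's interest in Pinebrook Media Ltd, giving 65% + 35% = 100%.
By parent–child attribution (R1), Marco Mbatha is treated as owning Zara Mbatha's 10% interest in Summit Shipping BV.
Chain via Ashford Partners LP → Quarry Industries Corp. (R2): 52% × 58% × 74% = 22.3184% of Summit Shipping BV.
Chain via Pinebrook Media Ltd → Clearview Trust (R2): 100% × 82% × 14% = 11.48% of Summit Shipping BV.
Direct interest in Summit Shipping BV: 10%.
Aggregating (R3): 22.3184% + 11.48% + 10% = 43.7984%.
43.7984% falls short of the 80% threshold by 36.2016 percentage points.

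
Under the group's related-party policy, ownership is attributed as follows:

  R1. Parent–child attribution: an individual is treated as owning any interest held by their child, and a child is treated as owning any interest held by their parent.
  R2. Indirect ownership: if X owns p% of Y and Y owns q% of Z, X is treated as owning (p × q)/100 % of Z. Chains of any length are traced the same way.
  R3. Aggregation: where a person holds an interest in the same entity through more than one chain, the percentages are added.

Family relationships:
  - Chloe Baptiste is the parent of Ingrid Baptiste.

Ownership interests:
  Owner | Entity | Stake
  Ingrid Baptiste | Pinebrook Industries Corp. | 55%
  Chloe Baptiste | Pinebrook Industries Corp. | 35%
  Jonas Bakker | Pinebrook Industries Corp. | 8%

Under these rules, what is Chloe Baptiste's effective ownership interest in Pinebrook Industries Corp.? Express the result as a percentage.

By parent–child attribution (R1), Chloe Baptiste is treated as also owning Ingrid Baptiste's interest in Pinebrook Industries Corp, giving 35% + 55% = 90%.
Direct interest in Pinebrook Industries Corp: 90%.

90%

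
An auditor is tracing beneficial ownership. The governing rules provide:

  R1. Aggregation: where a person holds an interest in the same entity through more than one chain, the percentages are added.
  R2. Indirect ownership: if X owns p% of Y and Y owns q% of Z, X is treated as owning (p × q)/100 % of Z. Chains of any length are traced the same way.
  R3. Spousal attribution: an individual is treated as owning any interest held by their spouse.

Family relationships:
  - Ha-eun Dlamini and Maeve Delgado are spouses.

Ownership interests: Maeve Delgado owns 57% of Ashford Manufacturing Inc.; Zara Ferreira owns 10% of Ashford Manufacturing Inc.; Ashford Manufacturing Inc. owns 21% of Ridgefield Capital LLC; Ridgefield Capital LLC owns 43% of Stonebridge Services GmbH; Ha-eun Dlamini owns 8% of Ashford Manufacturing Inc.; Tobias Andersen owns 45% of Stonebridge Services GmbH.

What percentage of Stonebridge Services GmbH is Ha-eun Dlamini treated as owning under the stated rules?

By spousal attribution (R3), Ha-eun Dlamini is treated as also owning Maeve Delgado's interest in Ashford Manufacturing Inc, giving 8% + 57% = 65%.
Chain via Ashford Manufacturing Inc. → Ridgefield Capital LLC (R2): 65% × 21% × 43% = 5.8695% of Stonebridge Services GmbH.

5.8695%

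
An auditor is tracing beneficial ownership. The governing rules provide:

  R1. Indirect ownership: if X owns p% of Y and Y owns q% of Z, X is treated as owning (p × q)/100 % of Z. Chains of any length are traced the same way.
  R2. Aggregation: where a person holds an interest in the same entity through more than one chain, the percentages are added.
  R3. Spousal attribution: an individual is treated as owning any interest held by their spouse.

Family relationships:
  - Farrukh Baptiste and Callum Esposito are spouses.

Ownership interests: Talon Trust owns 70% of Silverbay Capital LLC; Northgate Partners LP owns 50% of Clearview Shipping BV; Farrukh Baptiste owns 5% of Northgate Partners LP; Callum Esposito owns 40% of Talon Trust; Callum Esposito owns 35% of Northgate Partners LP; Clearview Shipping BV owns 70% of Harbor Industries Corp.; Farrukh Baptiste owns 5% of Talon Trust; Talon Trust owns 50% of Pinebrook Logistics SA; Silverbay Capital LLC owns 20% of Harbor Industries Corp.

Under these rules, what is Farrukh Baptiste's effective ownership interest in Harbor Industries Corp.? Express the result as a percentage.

By spousal attribution (R3), Farrukh Baptiste is treated as also owning Callum Esposito's interest in Northgate Partners LP, giving 5% + 35% = 40%.
By spousal attribution (R3), Farrukh Baptiste is treated as also owning Callum Esposito's interest in Talon Trust, giving 5% + 40% = 45%.
Chain via Northgate Partners LP → Clearview Shipping BV (R1): 40% × 50% × 70% = 14% of Harbor Industries Corp.
Chain via Talon Trust → Silverbay Capital LLC (R1): 45% × 70% × 20% = 6.3% of Harbor Industries Corp.
Aggregating (R2): 14% + 6.3% = 20.3%.

20.3%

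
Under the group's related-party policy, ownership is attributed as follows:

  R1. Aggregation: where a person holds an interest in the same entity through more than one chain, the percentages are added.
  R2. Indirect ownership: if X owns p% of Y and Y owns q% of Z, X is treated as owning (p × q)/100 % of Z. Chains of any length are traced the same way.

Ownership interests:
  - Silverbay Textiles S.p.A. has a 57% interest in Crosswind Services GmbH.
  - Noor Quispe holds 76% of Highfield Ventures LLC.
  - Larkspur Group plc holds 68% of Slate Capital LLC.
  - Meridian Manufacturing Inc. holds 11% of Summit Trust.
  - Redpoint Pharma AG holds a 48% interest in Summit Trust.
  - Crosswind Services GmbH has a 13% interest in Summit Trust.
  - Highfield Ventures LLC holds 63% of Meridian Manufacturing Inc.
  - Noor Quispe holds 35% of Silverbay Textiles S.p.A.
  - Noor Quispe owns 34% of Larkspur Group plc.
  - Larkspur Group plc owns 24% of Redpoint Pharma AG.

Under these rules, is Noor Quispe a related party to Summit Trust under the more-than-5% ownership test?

Yes

Chain via Highfield Ventures LLC → Meridian Manufacturing Inc. (R2): 76% × 63% × 11% = 5.2668% of Summit Trust.
Chain via Larkspur Group plc → Redpoint Pharma AG (R2): 34% × 24% × 48% = 3.9168% of Summit Trust.
Chain via Silverbay Textiles S.p.A. → Crosswind Services GmbH (R2): 35% × 57% × 13% = 2.5935% of Summit Trust.
Aggregating (R1): 5.2668% + 3.9168% + 2.5935% = 11.7771%.
11.7771% exceeds the 5% threshold, so Noor is a related party to Summit Trust.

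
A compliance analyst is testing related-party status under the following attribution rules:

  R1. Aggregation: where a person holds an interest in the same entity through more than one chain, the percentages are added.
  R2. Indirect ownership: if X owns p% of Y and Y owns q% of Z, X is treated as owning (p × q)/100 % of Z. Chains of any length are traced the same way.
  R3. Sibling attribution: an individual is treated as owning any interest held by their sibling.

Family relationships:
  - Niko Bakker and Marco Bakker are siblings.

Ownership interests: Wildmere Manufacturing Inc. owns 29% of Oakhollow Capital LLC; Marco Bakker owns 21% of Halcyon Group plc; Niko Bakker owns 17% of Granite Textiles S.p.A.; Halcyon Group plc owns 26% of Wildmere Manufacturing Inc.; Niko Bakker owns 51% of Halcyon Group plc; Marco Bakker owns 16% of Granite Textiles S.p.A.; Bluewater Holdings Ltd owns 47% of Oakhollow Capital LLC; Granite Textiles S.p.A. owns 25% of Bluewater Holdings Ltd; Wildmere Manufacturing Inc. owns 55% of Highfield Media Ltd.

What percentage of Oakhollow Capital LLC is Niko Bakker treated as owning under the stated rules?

By sibling attribution (R3), Niko Bakker is treated as also owning Marco Bakker's interest in Halcyon Group plc, giving 51% + 21% = 72%.
By sibling attribution (R3), Niko Bakker is treated as also owning Marco Bakker's interest in Granite Textiles S.p.A, giving 17% + 16% = 33%.
Chain via Halcyon Group plc → Wildmere Manufacturing Inc. (R2): 72% × 26% × 29% = 5.4288% of Oakhollow Capital LLC.
Chain via Granite Textiles S.p.A. → Bluewater Holdings Ltd (R2): 33% × 25% × 47% = 3.8775% of Oakhollow Capital LLC.
Aggregating (R1): 5.4288% + 3.8775% = 9.3063%.

9.3063%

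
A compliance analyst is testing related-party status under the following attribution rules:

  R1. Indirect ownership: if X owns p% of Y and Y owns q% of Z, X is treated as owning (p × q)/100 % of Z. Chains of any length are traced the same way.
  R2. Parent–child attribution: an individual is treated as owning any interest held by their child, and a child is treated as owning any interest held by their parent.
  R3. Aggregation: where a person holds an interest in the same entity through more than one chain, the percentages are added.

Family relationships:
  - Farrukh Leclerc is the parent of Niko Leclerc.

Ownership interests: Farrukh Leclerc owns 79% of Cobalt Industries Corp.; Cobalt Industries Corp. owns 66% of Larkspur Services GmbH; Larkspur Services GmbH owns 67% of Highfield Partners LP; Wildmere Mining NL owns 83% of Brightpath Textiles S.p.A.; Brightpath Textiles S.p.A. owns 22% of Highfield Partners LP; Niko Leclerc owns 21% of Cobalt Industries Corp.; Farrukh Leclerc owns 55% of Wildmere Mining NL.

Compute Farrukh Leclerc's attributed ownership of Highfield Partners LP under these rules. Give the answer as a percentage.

54.263%

By parent–child attribution (R2), Farrukh Leclerc is treated as also owning Niko Leclerc's interest in Cobalt Industries Corp, giving 79% + 21% = 100%.
Chain via Wildmere Mining NL → Brightpath Textiles S.p.A. (R1): 55% × 83% × 22% = 10.043% of Highfield Partners LP.
Chain via Cobalt Industries Corp. → Larkspur Services GmbH (R1): 100% × 66% × 67% = 44.22% of Highfield Partners LP.
Aggregating (R3): 10.043% + 44.22% = 54.263%.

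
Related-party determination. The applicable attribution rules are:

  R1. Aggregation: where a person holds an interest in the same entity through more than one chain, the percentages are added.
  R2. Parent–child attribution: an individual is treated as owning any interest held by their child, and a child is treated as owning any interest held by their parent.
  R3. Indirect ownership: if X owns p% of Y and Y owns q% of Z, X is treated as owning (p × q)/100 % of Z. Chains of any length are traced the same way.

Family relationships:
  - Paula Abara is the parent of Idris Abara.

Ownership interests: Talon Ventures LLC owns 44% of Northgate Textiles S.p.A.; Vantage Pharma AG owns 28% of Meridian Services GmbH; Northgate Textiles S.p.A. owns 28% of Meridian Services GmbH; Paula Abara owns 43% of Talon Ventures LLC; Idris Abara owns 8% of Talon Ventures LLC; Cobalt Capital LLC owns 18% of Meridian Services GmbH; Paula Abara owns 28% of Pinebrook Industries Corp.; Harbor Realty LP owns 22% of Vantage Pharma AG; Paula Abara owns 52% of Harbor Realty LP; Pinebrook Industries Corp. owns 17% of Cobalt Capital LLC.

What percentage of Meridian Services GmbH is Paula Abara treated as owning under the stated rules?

By parent–child attribution (R2), Paula Abara is treated as also owning Idris Abara's interest in Talon Ventures LLC, giving 43% + 8% = 51%.
Chain via Pinebrook Industries Corp. → Cobalt Capital LLC (R3): 28% × 17% × 18% = 0.8568% of Meridian Services GmbH.
Chain via Talon Ventures LLC → Northgate Textiles S.p.A. (R3): 51% × 44% × 28% = 6.2832% of Meridian Services GmbH.
Chain via Harbor Realty LP → Vantage Pharma AG (R3): 52% × 22% × 28% = 3.2032% of Meridian Services GmbH.
Aggregating (R1): 0.8568% + 6.2832% + 3.2032% = 10.3432%.

10.3432%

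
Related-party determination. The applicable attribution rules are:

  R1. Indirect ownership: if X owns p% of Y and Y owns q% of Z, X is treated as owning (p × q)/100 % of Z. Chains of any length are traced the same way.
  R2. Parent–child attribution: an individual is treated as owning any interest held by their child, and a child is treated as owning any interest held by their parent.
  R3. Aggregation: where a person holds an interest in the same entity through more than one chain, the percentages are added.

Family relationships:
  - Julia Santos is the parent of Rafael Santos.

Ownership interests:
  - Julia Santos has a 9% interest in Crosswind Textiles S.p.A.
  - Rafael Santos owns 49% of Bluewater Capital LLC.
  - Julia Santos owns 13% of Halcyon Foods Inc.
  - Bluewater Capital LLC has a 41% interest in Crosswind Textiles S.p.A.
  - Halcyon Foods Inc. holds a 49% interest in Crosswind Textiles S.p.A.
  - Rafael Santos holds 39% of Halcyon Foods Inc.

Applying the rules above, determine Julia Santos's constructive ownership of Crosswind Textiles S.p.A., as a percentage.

By parent–child attribution (R2), Julia Santos is treated as also owning Rafael Santos's interest in Halcyon Foods Inc, giving 13% + 39% = 52%.
By parent–child attribution (R2), Julia Santos is treated as owning Rafael Santos's 49% interest in Bluewater Capital LLC.
Chain via Halcyon Foods Inc. (R1): 52% × 49% = 25.48% of Crosswind Textiles S.p.A.
Direct interest in Crosswind Textiles S.p.A: 9%.
Chain via Bluewater Capital LLC (R1): 49% × 41% = 20.09% of Crosswind Textiles S.p.A.
Aggregating (R3): 25.48% + 9% + 20.09% = 54.57%.

54.57%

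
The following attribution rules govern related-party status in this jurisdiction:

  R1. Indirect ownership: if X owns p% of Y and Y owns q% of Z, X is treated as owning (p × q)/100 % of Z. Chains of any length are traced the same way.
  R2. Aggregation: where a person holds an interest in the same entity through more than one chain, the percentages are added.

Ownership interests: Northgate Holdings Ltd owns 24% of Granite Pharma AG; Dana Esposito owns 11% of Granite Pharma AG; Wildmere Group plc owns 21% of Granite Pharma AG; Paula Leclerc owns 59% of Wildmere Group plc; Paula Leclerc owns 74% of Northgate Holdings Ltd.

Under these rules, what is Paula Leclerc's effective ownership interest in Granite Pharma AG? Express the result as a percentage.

30.15%

Chain via Northgate Holdings Ltd (R1): 74% × 24% = 17.76% of Granite Pharma AG.
Chain via Wildmere Group plc (R1): 59% × 21% = 12.39% of Granite Pharma AG.
Aggregating (R2): 17.76% + 12.39% = 30.15%.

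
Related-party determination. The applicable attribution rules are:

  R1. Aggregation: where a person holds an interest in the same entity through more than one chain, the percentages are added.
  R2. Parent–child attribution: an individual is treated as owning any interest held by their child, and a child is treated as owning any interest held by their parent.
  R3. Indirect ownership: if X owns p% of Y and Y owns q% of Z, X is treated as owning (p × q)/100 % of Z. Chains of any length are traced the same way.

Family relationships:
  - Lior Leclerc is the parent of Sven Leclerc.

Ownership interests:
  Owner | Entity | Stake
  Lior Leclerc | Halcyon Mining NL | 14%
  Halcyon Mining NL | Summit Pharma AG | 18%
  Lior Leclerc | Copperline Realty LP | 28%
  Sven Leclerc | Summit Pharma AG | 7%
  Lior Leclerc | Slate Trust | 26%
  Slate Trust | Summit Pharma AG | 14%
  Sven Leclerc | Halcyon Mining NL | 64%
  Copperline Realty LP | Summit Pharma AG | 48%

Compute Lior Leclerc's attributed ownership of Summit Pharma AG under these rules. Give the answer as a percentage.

38.12%

By parent–child attribution (R2), Lior Leclerc is treated as also owning Sven Leclerc's interest in Halcyon Mining NL, giving 14% + 64% = 78%.
By parent–child attribution (R2), Lior Leclerc is treated as owning Sven Leclerc's 7% interest in Summit Pharma AG.
Chain via Slate Trust (R3): 26% × 14% = 3.64% of Summit Pharma AG.
Chain via Copperline Realty LP (R3): 28% × 48% = 13.44% of Summit Pharma AG.
Chain via Halcyon Mining NL (R3): 78% × 18% = 14.04% of Summit Pharma AG.
Direct interest in Summit Pharma AG: 7%.
Aggregating (R1): 3.64% + 13.44% + 14.04% + 7% = 38.12%.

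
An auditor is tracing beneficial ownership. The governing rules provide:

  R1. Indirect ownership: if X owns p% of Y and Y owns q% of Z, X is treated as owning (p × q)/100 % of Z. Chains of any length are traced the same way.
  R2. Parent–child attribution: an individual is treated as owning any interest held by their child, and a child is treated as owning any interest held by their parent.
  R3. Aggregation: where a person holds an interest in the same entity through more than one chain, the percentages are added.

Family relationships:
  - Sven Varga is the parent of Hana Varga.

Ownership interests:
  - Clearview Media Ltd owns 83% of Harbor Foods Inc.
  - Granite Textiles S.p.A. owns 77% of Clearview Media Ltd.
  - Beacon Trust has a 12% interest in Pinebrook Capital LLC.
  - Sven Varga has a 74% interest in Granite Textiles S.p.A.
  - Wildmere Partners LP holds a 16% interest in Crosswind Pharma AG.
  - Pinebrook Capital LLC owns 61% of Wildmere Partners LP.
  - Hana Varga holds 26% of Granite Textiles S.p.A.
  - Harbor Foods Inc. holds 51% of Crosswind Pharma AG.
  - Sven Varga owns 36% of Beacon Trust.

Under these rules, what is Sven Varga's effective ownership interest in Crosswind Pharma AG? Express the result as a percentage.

33.015732%

By parent–child attribution (R2), Sven Varga is treated as also owning Hana Varga's interest in Granite Textiles S.p.A, giving 74% + 26% = 100%.
Chain via Granite Textiles S.p.A. → Clearview Media Ltd → Harbor Foods Inc. (R1): 100% × 77% × 83% × 51% = 32.5941% of Crosswind Pharma AG.
Chain via Beacon Trust → Pinebrook Capital LLC → Wildmere Partners LP (R1): 36% × 12% × 61% × 16% = 0.421632% of Crosswind Pharma AG.
Aggregating (R3): 32.5941% + 0.421632% = 33.015732%.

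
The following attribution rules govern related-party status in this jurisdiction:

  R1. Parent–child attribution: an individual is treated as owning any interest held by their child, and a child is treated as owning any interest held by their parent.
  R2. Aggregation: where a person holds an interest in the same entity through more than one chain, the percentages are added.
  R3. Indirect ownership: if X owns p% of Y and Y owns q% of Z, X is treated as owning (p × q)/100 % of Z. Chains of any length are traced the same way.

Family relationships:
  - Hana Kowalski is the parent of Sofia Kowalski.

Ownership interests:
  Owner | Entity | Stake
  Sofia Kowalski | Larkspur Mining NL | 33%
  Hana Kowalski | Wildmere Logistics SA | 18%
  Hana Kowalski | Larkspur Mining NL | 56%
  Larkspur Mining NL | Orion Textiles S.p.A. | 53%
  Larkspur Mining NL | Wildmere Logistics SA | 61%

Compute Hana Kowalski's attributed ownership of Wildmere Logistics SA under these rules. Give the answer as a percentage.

By parent–child attribution (R1), Hana Kowalski is treated as also owning Sofia Kowalski's interest in Larkspur Mining NL, giving 56% + 33% = 89%.
Chain via Larkspur Mining NL (R3): 89% × 61% = 54.29% of Wildmere Logistics SA.
Direct interest in Wildmere Logistics SA: 18%.
Aggregating (R2): 54.29% + 18% = 72.29%.

72.29%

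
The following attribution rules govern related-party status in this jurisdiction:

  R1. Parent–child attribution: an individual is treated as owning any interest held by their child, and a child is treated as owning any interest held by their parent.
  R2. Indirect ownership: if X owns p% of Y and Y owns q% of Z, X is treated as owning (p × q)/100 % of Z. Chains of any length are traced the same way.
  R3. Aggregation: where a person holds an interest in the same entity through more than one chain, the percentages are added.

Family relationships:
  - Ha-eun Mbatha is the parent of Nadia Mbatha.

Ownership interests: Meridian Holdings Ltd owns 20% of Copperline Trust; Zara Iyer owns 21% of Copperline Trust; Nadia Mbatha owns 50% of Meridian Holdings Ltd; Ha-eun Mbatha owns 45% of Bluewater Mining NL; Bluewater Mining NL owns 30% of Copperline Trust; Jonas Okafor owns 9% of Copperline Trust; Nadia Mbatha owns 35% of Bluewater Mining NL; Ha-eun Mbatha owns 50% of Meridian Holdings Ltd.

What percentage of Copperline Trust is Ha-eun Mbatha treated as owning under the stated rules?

By parent–child attribution (R1), Ha-eun Mbatha is treated as also owning Nadia Mbatha's interest in Bluewater Mining NL, giving 45% + 35% = 80%.
By parent–child attribution (R1), Ha-eun Mbatha is treated as also owning Nadia Mbatha's interest in Meridian Holdings Ltd, giving 50% + 50% = 100%.
Chain via Bluewater Mining NL (R2): 80% × 30% = 24% of Copperline Trust.
Chain via Meridian Holdings Ltd (R2): 100% × 20% = 20% of Copperline Trust.
Aggregating (R3): 24% + 20% = 44%.

44%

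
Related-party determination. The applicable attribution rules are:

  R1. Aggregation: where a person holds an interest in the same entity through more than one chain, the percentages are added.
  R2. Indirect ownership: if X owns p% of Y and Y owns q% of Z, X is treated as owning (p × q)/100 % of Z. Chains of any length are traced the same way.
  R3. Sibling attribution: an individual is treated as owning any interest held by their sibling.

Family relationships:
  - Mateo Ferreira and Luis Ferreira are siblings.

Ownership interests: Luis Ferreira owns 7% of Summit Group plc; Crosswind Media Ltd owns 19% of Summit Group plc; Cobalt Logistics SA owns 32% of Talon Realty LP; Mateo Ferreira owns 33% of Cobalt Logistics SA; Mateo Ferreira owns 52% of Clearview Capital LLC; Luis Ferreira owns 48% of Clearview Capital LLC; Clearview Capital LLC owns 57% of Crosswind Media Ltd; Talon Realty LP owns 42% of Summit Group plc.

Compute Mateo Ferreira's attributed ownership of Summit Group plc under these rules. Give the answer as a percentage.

By sibling attribution (R3), Mateo Ferreira is treated as also owning Luis Ferreira's interest in Clearview Capital LLC, giving 52% + 48% = 100%.
By sibling attribution (R3), Mateo Ferreira is treated as owning Luis Ferreira's 7% interest in Summit Group plc.
Chain via Clearview Capital LLC → Crosswind Media Ltd (R2): 100% × 57% × 19% = 10.83% of Summit Group plc.
Chain via Cobalt Logistics SA → Talon Realty LP (R2): 33% × 32% × 42% = 4.4352% of Summit Group plc.
Direct interest in Summit Group plc: 7%.
Aggregating (R1): 10.83% + 4.4352% + 7% = 22.2652%.

22.2652%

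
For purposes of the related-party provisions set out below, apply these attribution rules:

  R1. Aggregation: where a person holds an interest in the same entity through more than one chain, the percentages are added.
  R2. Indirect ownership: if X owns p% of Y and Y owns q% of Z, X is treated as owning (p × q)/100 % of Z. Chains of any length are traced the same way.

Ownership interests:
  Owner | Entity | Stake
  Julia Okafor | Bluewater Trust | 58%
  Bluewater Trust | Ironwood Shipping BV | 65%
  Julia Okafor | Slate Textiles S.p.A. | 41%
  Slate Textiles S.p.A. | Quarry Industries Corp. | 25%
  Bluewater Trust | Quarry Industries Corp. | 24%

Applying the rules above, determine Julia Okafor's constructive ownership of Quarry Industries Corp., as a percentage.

Chain via Slate Textiles S.p.A. (R2): 41% × 25% = 10.25% of Quarry Industries Corp.
Chain via Bluewater Trust (R2): 58% × 24% = 13.92% of Quarry Industries Corp.
Aggregating (R1): 10.25% + 13.92% = 24.17%.

24.17%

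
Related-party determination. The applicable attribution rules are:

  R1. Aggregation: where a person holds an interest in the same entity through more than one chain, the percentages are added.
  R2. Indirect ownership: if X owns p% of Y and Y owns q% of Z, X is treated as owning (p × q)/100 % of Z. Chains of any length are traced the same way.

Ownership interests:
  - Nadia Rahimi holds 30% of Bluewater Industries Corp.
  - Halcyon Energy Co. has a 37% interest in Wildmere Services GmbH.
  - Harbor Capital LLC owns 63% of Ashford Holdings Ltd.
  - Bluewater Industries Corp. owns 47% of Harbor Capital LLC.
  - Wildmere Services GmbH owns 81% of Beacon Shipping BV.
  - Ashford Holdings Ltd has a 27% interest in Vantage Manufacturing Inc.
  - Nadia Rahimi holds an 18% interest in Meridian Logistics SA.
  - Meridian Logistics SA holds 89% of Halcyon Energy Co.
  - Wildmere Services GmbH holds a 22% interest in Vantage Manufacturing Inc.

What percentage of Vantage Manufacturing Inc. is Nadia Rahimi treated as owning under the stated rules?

Chain via Meridian Logistics SA → Halcyon Energy Co. → Wildmere Services GmbH (R2): 18% × 89% × 37% × 22% = 1.304028% of Vantage Manufacturing Inc.
Chain via Bluewater Industries Corp. → Harbor Capital LLC → Ashford Holdings Ltd (R2): 30% × 47% × 63% × 27% = 2.39841% of Vantage Manufacturing Inc.
Aggregating (R1): 1.304028% + 2.39841% = 3.702438%.

3.702438%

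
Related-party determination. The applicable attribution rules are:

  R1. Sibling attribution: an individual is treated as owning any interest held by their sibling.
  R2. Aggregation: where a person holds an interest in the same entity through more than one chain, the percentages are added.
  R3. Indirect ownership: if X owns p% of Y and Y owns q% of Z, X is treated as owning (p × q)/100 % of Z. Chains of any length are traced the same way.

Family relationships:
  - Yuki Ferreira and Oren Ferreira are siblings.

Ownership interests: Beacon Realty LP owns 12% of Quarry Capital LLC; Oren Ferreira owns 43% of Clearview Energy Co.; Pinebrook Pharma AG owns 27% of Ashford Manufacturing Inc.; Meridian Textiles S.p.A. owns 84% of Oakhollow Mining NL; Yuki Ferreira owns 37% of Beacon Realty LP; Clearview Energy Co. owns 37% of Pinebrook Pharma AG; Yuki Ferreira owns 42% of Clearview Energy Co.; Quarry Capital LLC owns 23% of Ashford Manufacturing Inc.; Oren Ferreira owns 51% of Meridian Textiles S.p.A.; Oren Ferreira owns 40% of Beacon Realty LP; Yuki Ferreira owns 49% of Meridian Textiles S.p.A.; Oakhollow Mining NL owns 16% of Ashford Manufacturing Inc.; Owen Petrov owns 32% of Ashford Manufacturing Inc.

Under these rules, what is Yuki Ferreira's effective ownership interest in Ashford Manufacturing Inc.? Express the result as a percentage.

24.0567%

By sibling attribution (R1), Yuki Ferreira is treated as also owning Oren Ferreira's interest in Clearview Energy Co, giving 42% + 43% = 85%.
By sibling attribution (R1), Yuki Ferreira is treated as also owning Oren Ferreira's interest in Meridian Textiles S.p.A, giving 49% + 51% = 100%.
By sibling attribution (R1), Yuki Ferreira is treated as also owning Oren Ferreira's interest in Beacon Realty LP, giving 37% + 40% = 77%.
Chain via Clearview Energy Co. → Pinebrook Pharma AG (R3): 85% × 37% × 27% = 8.4915% of Ashford Manufacturing Inc.
Chain via Meridian Textiles S.p.A. → Oakhollow Mining NL (R3): 100% × 84% × 16% = 13.44% of Ashford Manufacturing Inc.
Chain via Beacon Realty LP → Quarry Capital LLC (R3): 77% × 12% × 23% = 2.1252% of Ashford Manufacturing Inc.
Aggregating (R2): 8.4915% + 13.44% + 2.1252% = 24.0567%.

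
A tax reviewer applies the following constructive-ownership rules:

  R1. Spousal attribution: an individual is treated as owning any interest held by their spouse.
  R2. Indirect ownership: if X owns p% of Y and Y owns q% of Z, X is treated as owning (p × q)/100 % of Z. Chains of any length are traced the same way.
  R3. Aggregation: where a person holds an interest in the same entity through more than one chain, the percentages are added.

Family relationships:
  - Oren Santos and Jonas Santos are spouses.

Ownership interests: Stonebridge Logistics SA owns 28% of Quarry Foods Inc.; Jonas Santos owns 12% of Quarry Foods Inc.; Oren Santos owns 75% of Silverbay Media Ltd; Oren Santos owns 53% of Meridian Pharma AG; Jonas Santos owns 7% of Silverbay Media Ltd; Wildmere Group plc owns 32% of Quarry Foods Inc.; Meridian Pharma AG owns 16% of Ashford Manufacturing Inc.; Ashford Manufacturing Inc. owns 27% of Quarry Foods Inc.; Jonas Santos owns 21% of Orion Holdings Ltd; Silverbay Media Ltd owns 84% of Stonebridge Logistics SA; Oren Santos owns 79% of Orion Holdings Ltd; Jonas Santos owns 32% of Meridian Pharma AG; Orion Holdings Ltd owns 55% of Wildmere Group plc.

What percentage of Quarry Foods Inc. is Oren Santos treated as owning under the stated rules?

By spousal attribution (R1), Oren Santos is treated as also owning Jonas Santos's interest in Silverbay Media Ltd, giving 75% + 7% = 82%.
By spousal attribution (R1), Oren Santos is treated as also owning Jonas Santos's interest in Orion Holdings Ltd, giving 79% + 21% = 100%.
By spousal attribution (R1), Oren Santos is treated as also owning Jonas Santos's interest in Meridian Pharma AG, giving 53% + 32% = 85%.
By spousal attribution (R1), Oren Santos is treated as owning Jonas Santos's 12% interest in Quarry Foods Inc.
Chain via Silverbay Media Ltd → Stonebridge Logistics SA (R2): 82% × 84% × 28% = 19.2864% of Quarry Foods Inc.
Chain via Orion Holdings Ltd → Wildmere Group plc (R2): 100% × 55% × 32% = 17.6% of Quarry Foods Inc.
Chain via Meridian Pharma AG → Ashford Manufacturing Inc. (R2): 85% × 16% × 27% = 3.672% of Quarry Foods Inc.
Direct interest in Quarry Foods Inc: 12%.
Aggregating (R3): 19.2864% + 17.6% + 3.672% + 12% = 52.5584%.

52.5584%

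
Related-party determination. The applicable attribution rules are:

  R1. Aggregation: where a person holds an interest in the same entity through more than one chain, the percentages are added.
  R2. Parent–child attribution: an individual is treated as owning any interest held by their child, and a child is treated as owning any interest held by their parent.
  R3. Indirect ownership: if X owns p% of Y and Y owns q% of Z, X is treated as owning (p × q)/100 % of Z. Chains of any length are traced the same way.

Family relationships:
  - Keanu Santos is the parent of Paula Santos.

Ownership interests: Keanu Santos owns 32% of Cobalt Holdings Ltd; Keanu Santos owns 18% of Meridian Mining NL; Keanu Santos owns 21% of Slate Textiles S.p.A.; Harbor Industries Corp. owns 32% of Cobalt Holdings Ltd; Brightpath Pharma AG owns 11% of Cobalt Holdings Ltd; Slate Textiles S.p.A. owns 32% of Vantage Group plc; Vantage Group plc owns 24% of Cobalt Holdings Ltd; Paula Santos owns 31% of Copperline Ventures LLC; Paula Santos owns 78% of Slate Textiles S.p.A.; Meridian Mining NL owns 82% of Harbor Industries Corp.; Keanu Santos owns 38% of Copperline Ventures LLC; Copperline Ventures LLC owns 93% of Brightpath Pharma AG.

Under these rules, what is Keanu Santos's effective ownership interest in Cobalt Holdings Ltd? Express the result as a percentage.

51.3851%

By parent–child attribution (R2), Keanu Santos is treated as also owning Paula Santos's interest in Slate Textiles S.p.A, giving 21% + 78% = 99%.
By parent–child attribution (R2), Keanu Santos is treated as also owning Paula Santos's interest in Copperline Ventures LLC, giving 38% + 31% = 69%.
Chain via Slate Textiles S.p.A. → Vantage Group plc (R3): 99% × 32% × 24% = 7.6032% of Cobalt Holdings Ltd.
Chain via Copperline Ventures LLC → Brightpath Pharma AG (R3): 69% × 93% × 11% = 7.0587% of Cobalt Holdings Ltd.
Chain via Meridian Mining NL → Harbor Industries Corp. (R3): 18% × 82% × 32% = 4.7232% of Cobalt Holdings Ltd.
Direct interest in Cobalt Holdings Ltd: 32%.
Aggregating (R1): 7.6032% + 7.0587% + 4.7232% + 32% = 51.3851%.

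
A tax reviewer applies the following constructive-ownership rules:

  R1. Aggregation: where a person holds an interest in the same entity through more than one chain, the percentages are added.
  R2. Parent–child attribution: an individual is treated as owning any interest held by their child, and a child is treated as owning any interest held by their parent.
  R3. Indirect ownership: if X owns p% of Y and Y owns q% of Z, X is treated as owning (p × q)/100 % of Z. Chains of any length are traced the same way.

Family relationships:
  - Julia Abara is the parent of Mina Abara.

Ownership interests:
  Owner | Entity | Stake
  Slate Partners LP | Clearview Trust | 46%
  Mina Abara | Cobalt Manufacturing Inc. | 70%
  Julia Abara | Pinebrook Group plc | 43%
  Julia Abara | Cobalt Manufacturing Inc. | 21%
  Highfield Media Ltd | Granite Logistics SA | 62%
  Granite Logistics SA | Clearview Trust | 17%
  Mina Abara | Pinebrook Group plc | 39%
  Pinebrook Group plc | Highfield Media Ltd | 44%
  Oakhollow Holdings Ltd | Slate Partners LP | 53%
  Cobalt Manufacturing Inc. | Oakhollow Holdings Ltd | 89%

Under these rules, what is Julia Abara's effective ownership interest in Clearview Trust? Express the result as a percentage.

23.548194%

By parent–child attribution (R2), Julia Abara is treated as also owning Mina Abara's interest in Cobalt Manufacturing Inc, giving 21% + 70% = 91%.
By parent–child attribution (R2), Julia Abara is treated as also owning Mina Abara's interest in Pinebrook Group plc, giving 43% + 39% = 82%.
Chain via Cobalt Manufacturing Inc. → Oakhollow Holdings Ltd → Slate Partners LP (R3): 91% × 89% × 53% × 46% = 19.745362% of Clearview Trust.
Chain via Pinebrook Group plc → Highfield Media Ltd → Granite Logistics SA (R3): 82% × 44% × 62% × 17% = 3.802832% of Clearview Trust.
Aggregating (R1): 19.745362% + 3.802832% = 23.548194%.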